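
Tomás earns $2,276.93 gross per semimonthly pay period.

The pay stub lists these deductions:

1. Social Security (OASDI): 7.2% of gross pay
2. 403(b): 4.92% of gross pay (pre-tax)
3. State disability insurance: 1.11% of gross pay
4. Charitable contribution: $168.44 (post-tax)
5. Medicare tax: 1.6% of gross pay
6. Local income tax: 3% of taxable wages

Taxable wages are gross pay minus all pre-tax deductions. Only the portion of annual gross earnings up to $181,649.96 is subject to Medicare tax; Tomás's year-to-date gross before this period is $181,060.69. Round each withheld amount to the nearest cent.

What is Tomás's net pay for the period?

403(b): $2,276.93 × 0.0492 = $112.02
Taxable wages = $2,276.93 − $112.02 = $2,164.91
Local income tax: $2,164.91 × 0.03 = $64.95
State disability insurance: $2,276.93 × 0.0111 = $25.27
Social Security (OASDI): $2,276.93 × 0.072 = $163.94
Medicare tax: only $181,649.96 − $181,060.69 = $589.27 of this check is subject → $589.27 × 0.016 = $9.43
Charitable contribution: $168.44
Total deductions = $112.02 + $64.95 + $25.27 + $163.94 + $9.43 + $168.44 = $544.05
Net pay = $2,276.93 − $544.05 = $1,732.88

$1,732.88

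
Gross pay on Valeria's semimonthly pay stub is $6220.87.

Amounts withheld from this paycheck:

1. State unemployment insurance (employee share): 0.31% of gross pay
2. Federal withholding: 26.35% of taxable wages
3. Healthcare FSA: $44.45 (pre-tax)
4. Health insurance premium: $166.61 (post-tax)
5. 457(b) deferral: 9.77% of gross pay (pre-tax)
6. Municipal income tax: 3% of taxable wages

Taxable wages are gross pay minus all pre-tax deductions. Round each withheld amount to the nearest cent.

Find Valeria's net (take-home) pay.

Healthcare FSA: $44.45
457(b) deferral: $6220.87 × 0.0977 = $607.78
Pre-tax total = $44.45 + $607.78 = $652.23
Taxable wages = $6220.87 − $652.23 = $5568.64
Municipal income tax: $5568.64 × 0.03 = $167.06
Federal withholding: $5568.64 × 0.2635 = $1467.34
State unemployment insurance (employee share): $6220.87 × 0.0031 = $19.28
Health insurance premium: $166.61
Total deductions = $44.45 + $607.78 + $167.06 + $1467.34 + $19.28 + $166.61 = $2472.52
Net pay = $6220.87 − $2472.52 = $3748.35

$3748.35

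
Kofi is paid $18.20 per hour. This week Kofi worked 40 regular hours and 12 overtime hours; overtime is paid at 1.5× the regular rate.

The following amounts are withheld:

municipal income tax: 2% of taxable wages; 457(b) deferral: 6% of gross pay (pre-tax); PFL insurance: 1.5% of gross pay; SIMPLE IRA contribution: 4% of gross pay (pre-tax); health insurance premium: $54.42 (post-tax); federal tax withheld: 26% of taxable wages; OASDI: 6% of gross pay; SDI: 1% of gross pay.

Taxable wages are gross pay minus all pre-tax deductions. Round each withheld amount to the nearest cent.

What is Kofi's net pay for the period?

Regular pay: 40 × $18.20 = $728.00
Overtime pay: 12 × $18.20 × 1.5 = $327.60
Gross pay = $728.00 + $327.60 = $1055.60
457(b) deferral: $1055.60 × 0.06 = $63.34
SIMPLE IRA contribution: $1055.60 × 0.04 = $42.22
Pre-tax total = $63.34 + $42.22 = $105.56
Taxable wages = $1055.60 − $105.56 = $950.04
Federal tax withheld: $950.04 × 0.26 = $247.01
Municipal income tax: $950.04 × 0.02 = $19.00
PFL insurance: $1055.60 × 0.015 = $15.83
OASDI: $1055.60 × 0.06 = $63.34
SDI: $1055.60 × 0.01 = $10.56
Health insurance premium: $54.42
Total deductions = $63.34 + $42.22 + $247.01 + $19.00 + $15.83 + $63.34 + $10.56 + $54.42 = $515.72
Net pay = $1055.60 − $515.72 = $539.88

$539.88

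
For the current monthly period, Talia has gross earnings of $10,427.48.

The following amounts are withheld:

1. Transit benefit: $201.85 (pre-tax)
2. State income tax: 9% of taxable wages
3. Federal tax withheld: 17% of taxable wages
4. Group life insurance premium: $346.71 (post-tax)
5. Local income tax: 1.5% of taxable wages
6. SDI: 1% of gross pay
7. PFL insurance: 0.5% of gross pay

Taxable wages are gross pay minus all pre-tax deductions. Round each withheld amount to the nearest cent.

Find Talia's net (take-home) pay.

Transit benefit: $201.85
Taxable wages = $10,427.48 − $201.85 = $10,225.63
Federal tax withheld: $10,225.63 × 0.17 = $1,738.36
Local income tax: $10,225.63 × 0.015 = $153.38
State income tax: $10,225.63 × 0.09 = $920.31
PFL insurance: $10,427.48 × 0.005 = $52.14
SDI: $10,427.48 × 0.01 = $104.27
Group life insurance premium: $346.71
Total deductions = $201.85 + $1,738.36 + $153.38 + $920.31 + $52.14 + $104.27 + $346.71 = $3,517.02
Net pay = $10,427.48 − $3,517.02 = $6,910.46

$6,910.46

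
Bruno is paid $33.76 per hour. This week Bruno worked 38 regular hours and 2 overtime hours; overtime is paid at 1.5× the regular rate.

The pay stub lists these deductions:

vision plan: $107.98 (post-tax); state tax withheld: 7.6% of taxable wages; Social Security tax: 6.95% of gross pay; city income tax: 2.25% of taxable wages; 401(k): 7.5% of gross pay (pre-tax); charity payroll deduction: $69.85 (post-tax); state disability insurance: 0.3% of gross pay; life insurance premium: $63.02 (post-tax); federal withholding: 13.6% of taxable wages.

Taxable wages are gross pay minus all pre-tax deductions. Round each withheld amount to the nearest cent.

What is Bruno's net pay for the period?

$638.90

Regular pay: 38 × $33.76 = $1282.88
Overtime pay: 2 × $33.76 × 1.5 = $101.28
Gross pay = $1282.88 + $101.28 = $1384.16
401(k): $1384.16 × 0.075 = $103.81
Taxable wages = $1384.16 − $103.81 = $1280.35
Federal withholding: $1280.35 × 0.136 = $174.13
City income tax: $1280.35 × 0.0225 = $28.81
State tax withheld: $1280.35 × 0.076 = $97.31
Social Security tax: $1384.16 × 0.0695 = $96.20
State disability insurance: $1384.16 × 0.003 = $4.15
Life insurance premium: $63.02
Charity payroll deduction: $69.85
Vision plan: $107.98
Total deductions = $103.81 + $174.13 + $28.81 + $97.31 + $96.20 + $4.15 + $63.02 + $69.85 + $107.98 = $745.26
Net pay = $1384.16 − $745.26 = $638.90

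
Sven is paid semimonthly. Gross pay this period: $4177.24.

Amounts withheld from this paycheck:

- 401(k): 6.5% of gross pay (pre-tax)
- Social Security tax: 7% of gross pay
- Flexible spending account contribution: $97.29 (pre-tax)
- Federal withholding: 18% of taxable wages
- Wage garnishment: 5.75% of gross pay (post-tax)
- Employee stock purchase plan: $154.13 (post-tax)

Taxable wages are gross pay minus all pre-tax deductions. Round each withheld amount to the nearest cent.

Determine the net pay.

401(k): $4177.24 × 0.065 = $271.52
Flexible spending account contribution: $97.29
Pre-tax total = $271.52 + $97.29 = $368.81
Taxable wages = $4177.24 − $368.81 = $3808.43
Federal withholding: $3808.43 × 0.18 = $685.52
Social Security tax: $4177.24 × 0.07 = $292.41
Employee stock purchase plan: $154.13
Wage garnishment: $4177.24 × 0.0575 = $240.19
Total deductions = $271.52 + $97.29 + $685.52 + $292.41 + $154.13 + $240.19 = $1741.06
Net pay = $4177.24 − $1741.06 = $2436.18

$2436.18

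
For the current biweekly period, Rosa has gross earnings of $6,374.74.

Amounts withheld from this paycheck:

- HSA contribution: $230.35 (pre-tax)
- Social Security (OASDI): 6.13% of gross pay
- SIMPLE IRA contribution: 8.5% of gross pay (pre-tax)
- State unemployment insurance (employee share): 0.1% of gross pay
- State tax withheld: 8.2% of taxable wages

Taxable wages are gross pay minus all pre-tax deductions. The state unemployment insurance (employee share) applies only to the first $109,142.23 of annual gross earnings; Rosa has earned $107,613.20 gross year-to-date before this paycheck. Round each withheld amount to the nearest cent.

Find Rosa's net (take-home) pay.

$4,750.83

HSA contribution: $230.35
SIMPLE IRA contribution: $6,374.74 × 0.085 = $541.85
Pre-tax total = $230.35 + $541.85 = $772.20
Taxable wages = $6,374.74 − $772.20 = $5,602.54
State tax withheld: $5,602.54 × 0.082 = $459.41
Social Security (OASDI): $6,374.74 × 0.0613 = $390.77
State unemployment insurance (employee share): only $109,142.23 − $107,613.20 = $1,529.03 of this check is subject → $1,529.03 × 0.001 = $1.53
Total deductions = $230.35 + $541.85 + $459.41 + $390.77 + $1.53 = $1,623.91
Net pay = $6,374.74 − $1,623.91 = $4,750.83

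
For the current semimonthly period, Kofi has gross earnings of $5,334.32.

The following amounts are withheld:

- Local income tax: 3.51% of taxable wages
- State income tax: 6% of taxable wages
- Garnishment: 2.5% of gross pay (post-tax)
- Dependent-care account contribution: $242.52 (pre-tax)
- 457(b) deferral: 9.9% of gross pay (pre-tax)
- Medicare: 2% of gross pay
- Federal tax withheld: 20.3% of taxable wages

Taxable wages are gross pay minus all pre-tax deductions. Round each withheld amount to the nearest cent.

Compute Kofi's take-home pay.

Dependent-care account contribution: $242.52
457(b) deferral: $5,334.32 × 0.099 = $528.10
Pre-tax total = $242.52 + $528.10 = $770.62
Taxable wages = $5,334.32 − $770.62 = $4,563.70
Local income tax: $4,563.70 × 0.0351 = $160.19
State income tax: $4,563.70 × 0.06 = $273.82
Federal tax withheld: $4,563.70 × 0.203 = $926.43
Medicare: $5,334.32 × 0.02 = $106.69
Garnishment: $5,334.32 × 0.025 = $133.36
Total deductions = $242.52 + $528.10 + $160.19 + $273.82 + $926.43 + $106.69 + $133.36 = $2,371.11
Net pay = $5,334.32 − $2,371.11 = $2,963.21

$2,963.21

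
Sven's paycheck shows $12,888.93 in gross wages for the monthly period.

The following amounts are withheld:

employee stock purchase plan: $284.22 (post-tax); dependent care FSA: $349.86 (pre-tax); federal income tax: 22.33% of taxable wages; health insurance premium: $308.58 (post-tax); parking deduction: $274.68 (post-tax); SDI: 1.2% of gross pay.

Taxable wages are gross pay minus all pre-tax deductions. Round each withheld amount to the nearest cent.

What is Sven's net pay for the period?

Dependent care FSA: $349.86
Taxable wages = $12,888.93 − $349.86 = $12,539.07
Federal income tax: $12,539.07 × 0.2233 = $2,799.97
SDI: $12,888.93 × 0.012 = $154.67
Health insurance premium: $308.58
Parking deduction: $274.68
Employee stock purchase plan: $284.22
Total deductions = $349.86 + $2,799.97 + $154.67 + $308.58 + $274.68 + $284.22 = $4,171.98
Net pay = $12,888.93 − $4,171.98 = $8,716.95

$8,716.95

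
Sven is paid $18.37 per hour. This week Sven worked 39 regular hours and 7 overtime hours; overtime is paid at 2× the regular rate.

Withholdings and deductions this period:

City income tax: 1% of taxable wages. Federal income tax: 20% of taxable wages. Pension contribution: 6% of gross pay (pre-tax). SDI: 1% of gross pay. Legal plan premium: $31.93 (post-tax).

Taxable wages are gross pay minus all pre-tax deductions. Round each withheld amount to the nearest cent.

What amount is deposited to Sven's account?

Regular pay: 39 × $18.37 = $716.43
Overtime pay: 7 × $18.37 × 2 = $257.18
Gross pay = $716.43 + $257.18 = $973.61
Pension contribution: $973.61 × 0.06 = $58.42
Taxable wages = $973.61 − $58.42 = $915.19
City income tax: $915.19 × 0.01 = $9.15
Federal income tax: $915.19 × 0.2 = $183.04
SDI: $973.61 × 0.01 = $9.74
Legal plan premium: $31.93
Total deductions = $58.42 + $9.15 + $183.04 + $9.74 + $31.93 = $292.28
Net pay = $973.61 − $292.28 = $681.33

$681.33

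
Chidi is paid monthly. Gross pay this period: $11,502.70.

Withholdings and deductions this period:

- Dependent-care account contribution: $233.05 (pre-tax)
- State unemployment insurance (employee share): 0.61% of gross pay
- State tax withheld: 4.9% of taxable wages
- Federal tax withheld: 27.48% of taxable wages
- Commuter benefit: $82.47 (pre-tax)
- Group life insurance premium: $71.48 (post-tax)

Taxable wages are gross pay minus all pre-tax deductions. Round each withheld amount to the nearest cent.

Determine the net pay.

Commuter benefit: $82.47
Dependent-care account contribution: $233.05
Pre-tax total = $82.47 + $233.05 = $315.52
Taxable wages = $11,502.70 − $315.52 = $11,187.18
Federal tax withheld: $11,187.18 × 0.2748 = $3,074.24
State tax withheld: $11,187.18 × 0.049 = $548.17
State unemployment insurance (employee share): $11,502.70 × 0.0061 = $70.17
Group life insurance premium: $71.48
Total deductions = $82.47 + $233.05 + $3,074.24 + $548.17 + $70.17 + $71.48 = $4,079.58
Net pay = $11,502.70 − $4,079.58 = $7,423.12

$7,423.12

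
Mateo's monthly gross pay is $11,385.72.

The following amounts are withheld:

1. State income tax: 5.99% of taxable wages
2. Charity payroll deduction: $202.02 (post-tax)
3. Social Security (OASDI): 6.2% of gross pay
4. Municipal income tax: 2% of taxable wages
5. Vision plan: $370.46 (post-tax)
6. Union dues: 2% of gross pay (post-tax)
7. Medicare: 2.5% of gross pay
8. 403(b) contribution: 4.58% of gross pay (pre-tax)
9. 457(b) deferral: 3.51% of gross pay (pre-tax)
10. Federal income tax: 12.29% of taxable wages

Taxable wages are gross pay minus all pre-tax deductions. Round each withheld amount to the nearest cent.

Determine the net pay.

403(b) contribution: $11,385.72 × 0.0458 = $521.47
457(b) deferral: $11,385.72 × 0.0351 = $399.64
Pre-tax total = $521.47 + $399.64 = $921.11
Taxable wages = $11,385.72 − $921.11 = $10,464.61
State income tax: $10,464.61 × 0.0599 = $626.83
Municipal income tax: $10,464.61 × 0.02 = $209.29
Federal income tax: $10,464.61 × 0.1229 = $1,286.10
Medicare: $11,385.72 × 0.025 = $284.64
Social Security (OASDI): $11,385.72 × 0.062 = $705.91
Charity payroll deduction: $202.02
Vision plan: $370.46
Union dues: $11,385.72 × 0.02 = $227.71
Total deductions = $521.47 + $399.64 + $626.83 + $209.29 + $1,286.10 + $284.64 + $705.91 + $202.02 + $370.46 + $227.71 = $4,834.07
Net pay = $11,385.72 − $4,834.07 = $6,551.65

$6,551.65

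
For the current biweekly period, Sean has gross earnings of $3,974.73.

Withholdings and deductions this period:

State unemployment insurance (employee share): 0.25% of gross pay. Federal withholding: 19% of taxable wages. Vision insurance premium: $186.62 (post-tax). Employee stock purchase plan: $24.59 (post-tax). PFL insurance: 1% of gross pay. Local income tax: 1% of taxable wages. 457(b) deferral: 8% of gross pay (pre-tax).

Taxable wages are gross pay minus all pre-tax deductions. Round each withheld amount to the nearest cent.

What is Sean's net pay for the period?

457(b) deferral: $3,974.73 × 0.08 = $317.98
Taxable wages = $3,974.73 − $317.98 = $3,656.75
Federal withholding: $3,656.75 × 0.19 = $694.78
Local income tax: $3,656.75 × 0.01 = $36.57
PFL insurance: $3,974.73 × 0.01 = $39.75
State unemployment insurance (employee share): $3,974.73 × 0.0025 = $9.94
Vision insurance premium: $186.62
Employee stock purchase plan: $24.59
Total deductions = $317.98 + $694.78 + $36.57 + $39.75 + $9.94 + $186.62 + $24.59 = $1,310.23
Net pay = $3,974.73 − $1,310.23 = $2,664.50

$2,664.50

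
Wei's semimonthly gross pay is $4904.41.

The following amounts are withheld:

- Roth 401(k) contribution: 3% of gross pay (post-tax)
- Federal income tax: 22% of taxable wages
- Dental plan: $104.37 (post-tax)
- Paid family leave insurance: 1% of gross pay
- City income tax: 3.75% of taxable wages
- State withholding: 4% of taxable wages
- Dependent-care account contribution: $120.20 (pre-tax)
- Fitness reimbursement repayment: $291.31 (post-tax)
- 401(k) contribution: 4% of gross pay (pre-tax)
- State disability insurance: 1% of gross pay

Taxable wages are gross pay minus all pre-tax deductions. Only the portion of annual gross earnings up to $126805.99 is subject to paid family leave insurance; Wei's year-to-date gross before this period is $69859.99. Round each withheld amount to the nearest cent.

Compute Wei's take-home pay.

401(k) contribution: $4904.41 × 0.04 = $196.18
Dependent-care account contribution: $120.20
Pre-tax total = $196.18 + $120.20 = $316.38
Taxable wages = $4904.41 − $316.38 = $4588.03
City income tax: $4588.03 × 0.0375 = $172.05
Federal income tax: $4588.03 × 0.22 = $1009.37
State withholding: $4588.03 × 0.04 = $183.52
Paid family leave insurance: cap not yet reached, full $4904.41 is subject → $4904.41 × 0.01 = $49.04
State disability insurance: $4904.41 × 0.01 = $49.04
Dental plan: $104.37
Roth 401(k) contribution: $4904.41 × 0.03 = $147.13
Fitness reimbursement repayment: $291.31
Total deductions = $196.18 + $120.20 + $172.05 + $1009.37 + $183.52 + $49.04 + $49.04 + $104.37 + $147.13 + $291.31 = $2322.21
Net pay = $4904.41 − $2322.21 = $2582.20

$2582.20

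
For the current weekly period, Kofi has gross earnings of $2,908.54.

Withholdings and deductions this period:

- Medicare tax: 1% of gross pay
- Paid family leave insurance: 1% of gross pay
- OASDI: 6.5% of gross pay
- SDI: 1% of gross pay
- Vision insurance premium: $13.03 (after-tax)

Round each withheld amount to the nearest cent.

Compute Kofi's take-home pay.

Medicare tax: $2,908.54 × 0.01 = $29.09
OASDI: $2,908.54 × 0.065 = $189.06
SDI: $2,908.54 × 0.01 = $29.09
Paid family leave insurance: $2,908.54 × 0.01 = $29.09
Vision insurance premium: $13.03
Total deductions = $29.09 + $189.06 + $29.09 + $29.09 + $13.03 = $289.36
Net pay = $2,908.54 − $289.36 = $2,619.18

$2,619.18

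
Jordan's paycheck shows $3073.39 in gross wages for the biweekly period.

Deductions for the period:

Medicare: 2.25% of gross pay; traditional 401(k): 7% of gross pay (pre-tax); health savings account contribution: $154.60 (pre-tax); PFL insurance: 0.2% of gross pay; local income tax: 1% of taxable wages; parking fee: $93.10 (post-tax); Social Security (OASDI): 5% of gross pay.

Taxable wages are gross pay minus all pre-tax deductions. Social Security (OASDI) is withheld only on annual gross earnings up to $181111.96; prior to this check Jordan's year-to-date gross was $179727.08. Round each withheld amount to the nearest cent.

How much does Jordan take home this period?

Health savings account contribution: $154.60
Traditional 401(k): $3073.39 × 0.07 = $215.14
Pre-tax total = $154.60 + $215.14 = $369.74
Taxable wages = $3073.39 − $369.74 = $2703.65
Local income tax: $2703.65 × 0.01 = $27.04
PFL insurance: $3073.39 × 0.002 = $6.15
Social Security (OASDI): only $181111.96 − $179727.08 = $1384.88 of this check is subject → $1384.88 × 0.05 = $69.24
Medicare: $3073.39 × 0.0225 = $69.15
Parking fee: $93.10
Total deductions = $154.60 + $215.14 + $27.04 + $6.15 + $69.24 + $69.15 + $93.10 = $634.42
Net pay = $3073.39 − $634.42 = $2438.97

$2438.97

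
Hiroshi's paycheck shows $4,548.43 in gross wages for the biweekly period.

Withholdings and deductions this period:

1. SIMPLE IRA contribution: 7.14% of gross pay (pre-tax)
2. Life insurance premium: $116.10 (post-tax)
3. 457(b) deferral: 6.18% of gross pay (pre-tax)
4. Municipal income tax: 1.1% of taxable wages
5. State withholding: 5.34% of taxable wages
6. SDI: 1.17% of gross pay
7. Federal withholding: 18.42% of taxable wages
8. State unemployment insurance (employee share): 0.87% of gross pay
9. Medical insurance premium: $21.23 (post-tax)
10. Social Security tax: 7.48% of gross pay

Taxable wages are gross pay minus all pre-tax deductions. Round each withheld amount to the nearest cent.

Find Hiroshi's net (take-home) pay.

457(b) deferral: $4,548.43 × 0.0618 = $281.09
SIMPLE IRA contribution: $4,548.43 × 0.0714 = $324.76
Pre-tax total = $281.09 + $324.76 = $605.85
Taxable wages = $4,548.43 − $605.85 = $3,942.58
State withholding: $3,942.58 × 0.0534 = $210.53
Federal withholding: $3,942.58 × 0.1842 = $726.22
Municipal income tax: $3,942.58 × 0.011 = $43.37
Social Security tax: $4,548.43 × 0.0748 = $340.22
State unemployment insurance (employee share): $4,548.43 × 0.0087 = $39.57
SDI: $4,548.43 × 0.0117 = $53.22
Medical insurance premium: $21.23
Life insurance premium: $116.10
Total deductions = $281.09 + $324.76 + $210.53 + $726.22 + $43.37 + $340.22 + $39.57 + $53.22 + $21.23 + $116.10 = $2,156.31
Net pay = $4,548.43 − $2,156.31 = $2,392.12

$2,392.12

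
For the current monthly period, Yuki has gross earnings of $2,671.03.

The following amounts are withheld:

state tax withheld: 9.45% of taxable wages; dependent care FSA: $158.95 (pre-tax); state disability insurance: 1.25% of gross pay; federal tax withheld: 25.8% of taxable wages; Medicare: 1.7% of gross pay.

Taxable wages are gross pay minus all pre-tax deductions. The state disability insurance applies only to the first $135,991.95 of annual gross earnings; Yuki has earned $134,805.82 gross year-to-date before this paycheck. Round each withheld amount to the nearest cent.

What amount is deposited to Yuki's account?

$1,566.33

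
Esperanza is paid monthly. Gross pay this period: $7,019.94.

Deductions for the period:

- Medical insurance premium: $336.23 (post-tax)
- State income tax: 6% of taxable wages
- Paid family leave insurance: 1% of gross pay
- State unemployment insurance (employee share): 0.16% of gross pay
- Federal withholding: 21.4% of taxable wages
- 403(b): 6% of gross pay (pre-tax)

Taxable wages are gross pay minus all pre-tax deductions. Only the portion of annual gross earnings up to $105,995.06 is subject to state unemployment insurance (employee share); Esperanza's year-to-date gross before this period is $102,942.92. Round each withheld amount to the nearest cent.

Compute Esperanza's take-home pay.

403(b): $7,019.94 × 0.06 = $421.20
Taxable wages = $7,019.94 − $421.20 = $6,598.74
State income tax: $6,598.74 × 0.06 = $395.92
Federal withholding: $6,598.74 × 0.214 = $1,412.13
Paid family leave insurance: $7,019.94 × 0.01 = $70.20
State unemployment insurance (employee share): only $105,995.06 − $102,942.92 = $3,052.14 of this check is subject → $3,052.14 × 0.0016 = $4.88
Medical insurance premium: $336.23
Total deductions = $421.20 + $395.92 + $1,412.13 + $70.20 + $4.88 + $336.23 = $2,640.56
Net pay = $7,019.94 − $2,640.56 = $4,379.38

$4,379.38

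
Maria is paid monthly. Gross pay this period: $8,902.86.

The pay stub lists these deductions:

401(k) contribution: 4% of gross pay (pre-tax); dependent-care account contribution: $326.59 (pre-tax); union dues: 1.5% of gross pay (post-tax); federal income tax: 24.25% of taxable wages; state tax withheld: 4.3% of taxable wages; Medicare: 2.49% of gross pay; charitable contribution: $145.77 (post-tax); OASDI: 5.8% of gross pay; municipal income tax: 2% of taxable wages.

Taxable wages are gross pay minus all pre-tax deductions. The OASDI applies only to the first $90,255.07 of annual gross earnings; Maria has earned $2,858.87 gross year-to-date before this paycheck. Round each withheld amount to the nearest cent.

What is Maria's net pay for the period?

Dependent-care account contribution: $326.59
401(k) contribution: $8,902.86 × 0.04 = $356.11
Pre-tax total = $326.59 + $356.11 = $682.70
Taxable wages = $8,902.86 − $682.70 = $8,220.16
Municipal income tax: $8,220.16 × 0.02 = $164.40
State tax withheld: $8,220.16 × 0.043 = $353.47
Federal income tax: $8,220.16 × 0.2425 = $1,993.39
OASDI: cap not yet reached, full $8,902.86 is subject → $8,902.86 × 0.058 = $516.37
Medicare: $8,902.86 × 0.0249 = $221.68
Union dues: $8,902.86 × 0.015 = $133.54
Charitable contribution: $145.77
Total deductions = $326.59 + $356.11 + $164.40 + $353.47 + $1,993.39 + $516.37 + $221.68 + $133.54 + $145.77 = $4,211.32
Net pay = $8,902.86 − $4,211.32 = $4,691.54

$4,691.54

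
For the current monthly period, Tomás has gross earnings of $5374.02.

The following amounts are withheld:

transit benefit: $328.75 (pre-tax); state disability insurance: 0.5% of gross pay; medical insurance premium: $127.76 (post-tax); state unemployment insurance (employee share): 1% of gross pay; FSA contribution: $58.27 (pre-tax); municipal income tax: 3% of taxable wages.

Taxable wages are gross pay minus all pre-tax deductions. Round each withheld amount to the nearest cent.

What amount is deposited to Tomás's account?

Transit benefit: $328.75
FSA contribution: $58.27
Pre-tax total = $328.75 + $58.27 = $387.02
Taxable wages = $5374.02 − $387.02 = $4987.00
Municipal income tax: $4987.00 × 0.03 = $149.61
State unemployment insurance (employee share): $5374.02 × 0.01 = $53.74
State disability insurance: $5374.02 × 0.005 = $26.87
Medical insurance premium: $127.76
Total deductions = $328.75 + $58.27 + $149.61 + $53.74 + $26.87 + $127.76 = $745.00
Net pay = $5374.02 − $745.00 = $4629.02

$4629.02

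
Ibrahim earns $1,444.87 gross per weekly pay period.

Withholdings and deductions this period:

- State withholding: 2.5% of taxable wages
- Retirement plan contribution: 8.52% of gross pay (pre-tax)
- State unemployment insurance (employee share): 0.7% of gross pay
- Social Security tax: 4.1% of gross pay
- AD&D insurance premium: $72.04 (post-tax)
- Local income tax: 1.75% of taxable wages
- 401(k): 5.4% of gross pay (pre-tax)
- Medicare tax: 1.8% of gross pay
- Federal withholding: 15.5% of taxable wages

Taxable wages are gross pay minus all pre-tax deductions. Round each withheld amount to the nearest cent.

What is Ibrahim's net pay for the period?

$830.71

401(k): $1,444.87 × 0.054 = $78.02
Retirement plan contribution: $1,444.87 × 0.0852 = $123.10
Pre-tax total = $78.02 + $123.10 = $201.12
Taxable wages = $1,444.87 − $201.12 = $1,243.75
Federal withholding: $1,243.75 × 0.155 = $192.78
State withholding: $1,243.75 × 0.025 = $31.09
Local income tax: $1,243.75 × 0.0175 = $21.77
State unemployment insurance (employee share): $1,444.87 × 0.007 = $10.11
Medicare tax: $1,444.87 × 0.018 = $26.01
Social Security tax: $1,444.87 × 0.041 = $59.24
AD&D insurance premium: $72.04
Total deductions = $78.02 + $123.10 + $192.78 + $31.09 + $21.77 + $10.11 + $26.01 + $59.24 + $72.04 = $614.16
Net pay = $1,444.87 − $614.16 = $830.71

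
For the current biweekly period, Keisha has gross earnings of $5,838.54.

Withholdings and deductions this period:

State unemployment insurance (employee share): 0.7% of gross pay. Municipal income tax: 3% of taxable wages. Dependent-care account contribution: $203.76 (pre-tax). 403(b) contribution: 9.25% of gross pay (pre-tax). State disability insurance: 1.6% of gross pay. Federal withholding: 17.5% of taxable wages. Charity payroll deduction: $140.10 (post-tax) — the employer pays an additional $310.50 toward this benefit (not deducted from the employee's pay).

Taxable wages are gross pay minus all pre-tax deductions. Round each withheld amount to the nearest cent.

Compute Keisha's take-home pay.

Dependent-care account contribution: $203.76
403(b) contribution: $5,838.54 × 0.0925 = $540.06
Pre-tax total = $203.76 + $540.06 = $743.82
Taxable wages = $5,838.54 − $743.82 = $5,094.72
Federal withholding: $5,094.72 × 0.175 = $891.58
Municipal income tax: $5,094.72 × 0.03 = $152.84
State unemployment insurance (employee share): $5,838.54 × 0.007 = $40.87
State disability insurance: $5,838.54 × 0.016 = $93.42
Charity payroll deduction: $140.10
(Employer's $310.50 toward charity payroll deduction is not withheld from the employee.)
Total deductions = $203.76 + $540.06 + $891.58 + $152.84 + $40.87 + $93.42 + $140.10 = $2,062.63
Net pay = $5,838.54 − $2,062.63 = $3,775.91

$3,775.91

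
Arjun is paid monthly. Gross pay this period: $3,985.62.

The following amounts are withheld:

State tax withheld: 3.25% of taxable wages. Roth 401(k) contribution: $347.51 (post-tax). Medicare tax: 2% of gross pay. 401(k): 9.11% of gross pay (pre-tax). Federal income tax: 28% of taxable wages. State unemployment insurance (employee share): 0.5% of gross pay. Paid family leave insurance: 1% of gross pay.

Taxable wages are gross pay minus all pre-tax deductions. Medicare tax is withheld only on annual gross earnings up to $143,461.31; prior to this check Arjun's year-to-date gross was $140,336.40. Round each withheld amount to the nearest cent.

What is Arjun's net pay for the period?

401(k): $3,985.62 × 0.0911 = $363.09
Taxable wages = $3,985.62 − $363.09 = $3,622.53
State tax withheld: $3,622.53 × 0.0325 = $117.73
Federal income tax: $3,622.53 × 0.28 = $1,014.31
State unemployment insurance (employee share): $3,985.62 × 0.005 = $19.93
Paid family leave insurance: $3,985.62 × 0.01 = $39.86
Medicare tax: only $143,461.31 − $140,336.40 = $3,124.91 of this check is subject → $3,124.91 × 0.02 = $62.50
Roth 401(k) contribution: $347.51
Total deductions = $363.09 + $117.73 + $1,014.31 + $19.93 + $39.86 + $62.50 + $347.51 = $1,964.93
Net pay = $3,985.62 − $1,964.93 = $2,020.69

$2,020.69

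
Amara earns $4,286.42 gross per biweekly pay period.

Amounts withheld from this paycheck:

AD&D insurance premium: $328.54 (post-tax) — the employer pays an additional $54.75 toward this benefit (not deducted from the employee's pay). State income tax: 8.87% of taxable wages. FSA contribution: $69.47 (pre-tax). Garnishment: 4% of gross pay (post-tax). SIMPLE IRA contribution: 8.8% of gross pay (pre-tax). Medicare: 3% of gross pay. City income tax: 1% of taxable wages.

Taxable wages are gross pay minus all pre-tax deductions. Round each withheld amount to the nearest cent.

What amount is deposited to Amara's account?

FSA contribution: $69.47
SIMPLE IRA contribution: $4,286.42 × 0.088 = $377.20
Pre-tax total = $69.47 + $377.20 = $446.67
Taxable wages = $4,286.42 − $446.67 = $3,839.75
City income tax: $3,839.75 × 0.01 = $38.40
State income tax: $3,839.75 × 0.0887 = $340.59
Medicare: $4,286.42 × 0.03 = $128.59
Garnishment: $4,286.42 × 0.04 = $171.46
AD&D insurance premium: $328.54
(Employer's $54.75 toward AD&D insurance premium is not withheld from the employee.)
Total deductions = $69.47 + $377.20 + $38.40 + $340.59 + $128.59 + $171.46 + $328.54 = $1,454.25
Net pay = $4,286.42 − $1,454.25 = $2,832.17

$2,832.17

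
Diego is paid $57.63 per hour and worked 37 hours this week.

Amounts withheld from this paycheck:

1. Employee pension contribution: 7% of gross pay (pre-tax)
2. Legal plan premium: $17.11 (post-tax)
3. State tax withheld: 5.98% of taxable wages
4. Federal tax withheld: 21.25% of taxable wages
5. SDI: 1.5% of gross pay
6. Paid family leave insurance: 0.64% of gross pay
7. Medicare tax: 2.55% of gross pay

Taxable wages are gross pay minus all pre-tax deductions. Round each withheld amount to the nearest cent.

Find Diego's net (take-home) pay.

Gross pay: 37 × $57.63 = $2132.31
Employee pension contribution: $2132.31 × 0.07 = $149.26
Taxable wages = $2132.31 − $149.26 = $1983.05
Federal tax withheld: $1983.05 × 0.2125 = $421.40
State tax withheld: $1983.05 × 0.0598 = $118.59
SDI: $2132.31 × 0.015 = $31.98
Paid family leave insurance: $2132.31 × 0.0064 = $13.65
Medicare tax: $2132.31 × 0.0255 = $54.37
Legal plan premium: $17.11
Total deductions = $149.26 + $421.40 + $118.59 + $31.98 + $13.65 + $54.37 + $17.11 = $806.36
Net pay = $2132.31 − $806.36 = $1325.95

$1325.95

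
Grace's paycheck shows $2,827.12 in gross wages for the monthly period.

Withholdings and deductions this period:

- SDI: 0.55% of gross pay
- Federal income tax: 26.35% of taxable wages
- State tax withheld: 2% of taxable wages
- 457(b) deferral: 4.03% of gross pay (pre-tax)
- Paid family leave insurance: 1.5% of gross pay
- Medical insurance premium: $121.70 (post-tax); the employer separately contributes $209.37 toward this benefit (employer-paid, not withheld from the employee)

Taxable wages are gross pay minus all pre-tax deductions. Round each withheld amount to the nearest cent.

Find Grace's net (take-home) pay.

457(b) deferral: $2,827.12 × 0.0403 = $113.93
Taxable wages = $2,827.12 − $113.93 = $2,713.19
Federal income tax: $2,713.19 × 0.2635 = $714.93
State tax withheld: $2,713.19 × 0.02 = $54.26
Paid family leave insurance: $2,827.12 × 0.015 = $42.41
SDI: $2,827.12 × 0.0055 = $15.55
Medical insurance premium: $121.70
(Employer's $209.37 toward medical insurance premium is not withheld from the employee.)
Total deductions = $113.93 + $714.93 + $54.26 + $42.41 + $15.55 + $121.70 = $1,062.78
Net pay = $2,827.12 − $1,062.78 = $1,764.34

$1,764.34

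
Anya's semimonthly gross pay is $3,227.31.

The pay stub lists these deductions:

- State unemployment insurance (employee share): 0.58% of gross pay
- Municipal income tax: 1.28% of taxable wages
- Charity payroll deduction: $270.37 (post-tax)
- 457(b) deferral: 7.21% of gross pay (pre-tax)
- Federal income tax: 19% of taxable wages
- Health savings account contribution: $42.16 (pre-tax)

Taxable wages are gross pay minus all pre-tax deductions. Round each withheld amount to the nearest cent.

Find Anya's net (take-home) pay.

Health savings account contribution: $42.16
457(b) deferral: $3,227.31 × 0.0721 = $232.69
Pre-tax total = $42.16 + $232.69 = $274.85
Taxable wages = $3,227.31 − $274.85 = $2,952.46
Municipal income tax: $2,952.46 × 0.0128 = $37.79
Federal income tax: $2,952.46 × 0.19 = $560.97
State unemployment insurance (employee share): $3,227.31 × 0.0058 = $18.72
Charity payroll deduction: $270.37
Total deductions = $42.16 + $232.69 + $37.79 + $560.97 + $18.72 + $270.37 = $1,162.70
Net pay = $3,227.31 − $1,162.70 = $2,064.61

$2,064.61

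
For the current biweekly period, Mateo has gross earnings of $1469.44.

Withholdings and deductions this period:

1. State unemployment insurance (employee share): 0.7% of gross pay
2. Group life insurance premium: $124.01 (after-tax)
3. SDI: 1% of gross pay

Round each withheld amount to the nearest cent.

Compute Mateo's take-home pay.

$1320.45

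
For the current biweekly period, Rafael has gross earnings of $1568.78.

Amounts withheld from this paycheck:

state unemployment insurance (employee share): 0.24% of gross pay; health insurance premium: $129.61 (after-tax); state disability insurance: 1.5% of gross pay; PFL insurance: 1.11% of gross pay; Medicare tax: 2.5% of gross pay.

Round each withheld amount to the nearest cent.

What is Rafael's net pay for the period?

$1355.24

PFL insurance: $1568.78 × 0.0111 = $17.41
State unemployment insurance (employee share): $1568.78 × 0.0024 = $3.77
State disability insurance: $1568.78 × 0.015 = $23.53
Medicare tax: $1568.78 × 0.025 = $39.22
Health insurance premium: $129.61
Total deductions = $17.41 + $3.77 + $23.53 + $39.22 + $129.61 = $213.54
Net pay = $1568.78 − $213.54 = $1355.24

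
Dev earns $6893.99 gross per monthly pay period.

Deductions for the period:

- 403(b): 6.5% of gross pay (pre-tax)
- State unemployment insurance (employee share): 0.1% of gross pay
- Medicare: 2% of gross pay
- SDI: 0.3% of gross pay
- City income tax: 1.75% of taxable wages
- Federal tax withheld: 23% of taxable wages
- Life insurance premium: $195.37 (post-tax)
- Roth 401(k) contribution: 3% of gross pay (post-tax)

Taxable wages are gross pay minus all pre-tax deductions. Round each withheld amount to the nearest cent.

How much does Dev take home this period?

$4282.89

403(b): $6893.99 × 0.065 = $448.11
Taxable wages = $6893.99 − $448.11 = $6445.88
Federal tax withheld: $6445.88 × 0.23 = $1482.55
City income tax: $6445.88 × 0.0175 = $112.80
SDI: $6893.99 × 0.003 = $20.68
Medicare: $6893.99 × 0.02 = $137.88
State unemployment insurance (employee share): $6893.99 × 0.001 = $6.89
Roth 401(k) contribution: $6893.99 × 0.03 = $206.82
Life insurance premium: $195.37
Total deductions = $448.11 + $1482.55 + $112.80 + $20.68 + $137.88 + $6.89 + $206.82 + $195.37 = $2611.10
Net pay = $6893.99 − $2611.10 = $4282.89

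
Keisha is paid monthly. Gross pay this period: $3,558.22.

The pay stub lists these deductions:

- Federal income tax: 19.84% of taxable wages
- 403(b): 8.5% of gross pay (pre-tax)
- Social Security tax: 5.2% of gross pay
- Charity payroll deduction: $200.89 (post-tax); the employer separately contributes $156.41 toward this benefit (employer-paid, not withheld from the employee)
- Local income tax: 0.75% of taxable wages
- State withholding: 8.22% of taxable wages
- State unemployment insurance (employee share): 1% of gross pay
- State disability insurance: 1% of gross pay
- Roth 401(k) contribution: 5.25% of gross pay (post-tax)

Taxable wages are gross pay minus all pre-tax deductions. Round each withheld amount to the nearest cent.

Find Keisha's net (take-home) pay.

$1,673.90

403(b): $3,558.22 × 0.085 = $302.45
Taxable wages = $3,558.22 − $302.45 = $3,255.77
Federal income tax: $3,255.77 × 0.1984 = $645.94
State withholding: $3,255.77 × 0.0822 = $267.62
Local income tax: $3,255.77 × 0.0075 = $24.42
State disability insurance: $3,558.22 × 0.01 = $35.58
Social Security tax: $3,558.22 × 0.052 = $185.03
State unemployment insurance (employee share): $3,558.22 × 0.01 = $35.58
Roth 401(k) contribution: $3,558.22 × 0.0525 = $186.81
Charity payroll deduction: $200.89
(Employer's $156.41 toward charity payroll deduction is not withheld from the employee.)
Total deductions = $302.45 + $645.94 + $267.62 + $24.42 + $35.58 + $185.03 + $35.58 + $186.81 + $200.89 = $1,884.32
Net pay = $3,558.22 − $1,884.32 = $1,673.90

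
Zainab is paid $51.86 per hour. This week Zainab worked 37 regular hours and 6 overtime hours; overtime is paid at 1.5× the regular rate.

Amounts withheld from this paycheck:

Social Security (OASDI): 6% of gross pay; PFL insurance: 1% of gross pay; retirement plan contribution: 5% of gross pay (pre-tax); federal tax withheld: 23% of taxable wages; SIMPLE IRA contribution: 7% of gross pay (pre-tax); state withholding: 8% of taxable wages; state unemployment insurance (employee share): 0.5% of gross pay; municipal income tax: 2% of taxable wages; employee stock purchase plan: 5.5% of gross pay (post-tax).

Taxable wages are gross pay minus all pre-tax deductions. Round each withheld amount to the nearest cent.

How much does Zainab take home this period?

Regular pay: 37 × $51.86 = $1,918.82
Overtime pay: 6 × $51.86 × 1.5 = $466.74
Gross pay = $1,918.82 + $466.74 = $2,385.56
Retirement plan contribution: $2,385.56 × 0.05 = $119.28
SIMPLE IRA contribution: $2,385.56 × 0.07 = $166.99
Pre-tax total = $119.28 + $166.99 = $286.27
Taxable wages = $2,385.56 − $286.27 = $2,099.29
Federal tax withheld: $2,099.29 × 0.23 = $482.84
Municipal income tax: $2,099.29 × 0.02 = $41.99
State withholding: $2,099.29 × 0.08 = $167.94
Social Security (OASDI): $2,385.56 × 0.06 = $143.13
State unemployment insurance (employee share): $2,385.56 × 0.005 = $11.93
PFL insurance: $2,385.56 × 0.01 = $23.86
Employee stock purchase plan: $2,385.56 × 0.055 = $131.21
Total deductions = $119.28 + $166.99 + $482.84 + $41.99 + $167.94 + $143.13 + $11.93 + $23.86 + $131.21 = $1,289.17
Net pay = $2,385.56 − $1,289.17 = $1,096.39

$1,096.39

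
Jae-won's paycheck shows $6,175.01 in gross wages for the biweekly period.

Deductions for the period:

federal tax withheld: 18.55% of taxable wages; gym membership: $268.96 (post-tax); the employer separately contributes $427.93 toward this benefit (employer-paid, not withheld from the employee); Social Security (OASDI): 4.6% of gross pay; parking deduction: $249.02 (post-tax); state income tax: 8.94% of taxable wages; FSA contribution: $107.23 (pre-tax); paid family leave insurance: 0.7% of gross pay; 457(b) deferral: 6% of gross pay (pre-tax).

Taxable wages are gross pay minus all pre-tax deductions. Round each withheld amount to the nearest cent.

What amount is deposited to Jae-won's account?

FSA contribution: $107.23
457(b) deferral: $6,175.01 × 0.06 = $370.50
Pre-tax total = $107.23 + $370.50 = $477.73
Taxable wages = $6,175.01 − $477.73 = $5,697.28
State income tax: $5,697.28 × 0.0894 = $509.34
Federal tax withheld: $5,697.28 × 0.1855 = $1,056.85
Social Security (OASDI): $6,175.01 × 0.046 = $284.05
Paid family leave insurance: $6,175.01 × 0.007 = $43.23
Parking deduction: $249.02
Gym membership: $268.96
(Employer's $427.93 toward gym membership is not withheld from the employee.)
Total deductions = $107.23 + $370.50 + $509.34 + $1,056.85 + $284.05 + $43.23 + $249.02 + $268.96 = $2,889.18
Net pay = $6,175.01 − $2,889.18 = $3,285.83

$3,285.83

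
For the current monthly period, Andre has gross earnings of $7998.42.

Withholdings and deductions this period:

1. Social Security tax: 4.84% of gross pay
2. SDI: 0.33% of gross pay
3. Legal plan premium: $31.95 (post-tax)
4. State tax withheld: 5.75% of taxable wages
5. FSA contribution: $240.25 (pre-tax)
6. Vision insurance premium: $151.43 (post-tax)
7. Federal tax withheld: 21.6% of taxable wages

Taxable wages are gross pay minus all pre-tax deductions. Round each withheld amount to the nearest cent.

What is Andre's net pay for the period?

$5039.43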